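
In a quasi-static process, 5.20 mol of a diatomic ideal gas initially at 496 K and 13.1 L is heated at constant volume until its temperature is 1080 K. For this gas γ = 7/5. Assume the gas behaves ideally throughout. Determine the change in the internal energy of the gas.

P₁ = nRT₁/V₁ = 5.20×8.314×496/13.1 = 1640 kPa.
Isochoric: V stays 13.1 L; P/T = const ⇒ T₂ = 1080 K, P₂ = 3560 kPa.
For an ideal gas ΔU = nCvΔT with Cv = (5/2)R = 20.8 J/(mol·K).
ΔU = 5.20×20.8×(1080−496) = 63100 J.

63100 J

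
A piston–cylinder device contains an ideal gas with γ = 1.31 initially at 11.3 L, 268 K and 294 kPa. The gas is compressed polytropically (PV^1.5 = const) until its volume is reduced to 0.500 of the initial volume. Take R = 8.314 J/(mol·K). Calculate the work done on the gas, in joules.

2750 J

n = P₁V₁/(RT₁) = 294×11.3/(8.314×268) = 1.49 mol.
Polytropic n=1.5: T₂ = T₁(V₁/V₂)^(n−1) = 268×(2.00)^0.50 = 379 K; P₂ = P₁(V₁/V₂)^n = 832 kPa.
W = (P₁V₁−P₂V₂)/(n−1) = (294×11.3−832×5.65)/0.50 = -2750 J.
Work done on the gas = −W_by = 2750 J.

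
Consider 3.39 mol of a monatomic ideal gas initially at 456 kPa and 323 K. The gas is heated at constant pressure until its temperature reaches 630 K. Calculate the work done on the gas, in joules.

-8650 J

V₁ = nRT₁/P₁ = 3.39×8.314×323/456 = 20.0 L.
Isobaric: P stays 456 kPa; V/T = const ⇒ T₂ = 630 K, V₂ = 38.9 L.
W = PΔV = 456×(38.9−20.0) kPa·L = 8650 J.
Work done on the gas = −W_by = -8650 J.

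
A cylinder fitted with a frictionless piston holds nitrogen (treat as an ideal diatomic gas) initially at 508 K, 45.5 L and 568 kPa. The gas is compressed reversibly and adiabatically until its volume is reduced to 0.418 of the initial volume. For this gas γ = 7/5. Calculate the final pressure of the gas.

Adiabatic: TV^(γ−1) = const ⇒ T₂ = 508×(2.39)^0.400 = 720 K; PV^γ = const ⇒ P₂ = 1930 kPa.

1930 kPa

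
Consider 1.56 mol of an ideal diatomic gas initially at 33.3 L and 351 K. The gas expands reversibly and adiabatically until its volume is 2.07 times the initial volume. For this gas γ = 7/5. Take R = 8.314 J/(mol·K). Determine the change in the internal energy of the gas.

-2870 J

P₁ = nRT₁/V₁ = 1.56×8.314×351/33.3 = 137 kPa.
Adiabatic: TV^(γ−1) = const ⇒ T₂ = 351×(0.483)^0.400 = 262 K; PV^γ = const ⇒ P₂ = 49.4 kPa.
For an ideal gas ΔU = nCvΔT with Cv = (5/2)R = 20.8 J/(mol·K).
ΔU = 1.56×20.8×(262−351) = -2870 J.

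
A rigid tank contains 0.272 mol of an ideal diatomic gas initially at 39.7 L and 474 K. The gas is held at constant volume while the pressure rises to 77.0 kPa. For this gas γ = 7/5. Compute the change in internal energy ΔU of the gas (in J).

P₁ = nRT₁/V₁ = 0.272×8.314×474/39.7 = 27.0 kPa.
Isochoric: V stays 39.7 L; P/T = const ⇒ T₂ = 1350 K, P₂ = 77.0 kPa.
For an ideal gas ΔU = nCvΔT with Cv = (5/2)R = 20.8 J/(mol·K).
ΔU = 0.272×20.8×(1350−474) = 4960 J.

4960 J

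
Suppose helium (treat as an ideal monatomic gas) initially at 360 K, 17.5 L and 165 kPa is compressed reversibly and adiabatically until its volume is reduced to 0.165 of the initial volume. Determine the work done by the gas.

-10100 J

n = P₁V₁/(RT₁) = 165×17.5/(8.314×360) = 0.965 mol.
Adiabatic: TV^(γ−1) = const ⇒ T₂ = 360×(6.06)^0.667 = 1200 K; PV^γ = const ⇒ P₂ = 3320 kPa.
ΔU = nCvΔT = 0.965×12.5×(1200−360) = 10100 J.
Q = 0 for an adiabatic process, so W = −ΔU = -10100 J.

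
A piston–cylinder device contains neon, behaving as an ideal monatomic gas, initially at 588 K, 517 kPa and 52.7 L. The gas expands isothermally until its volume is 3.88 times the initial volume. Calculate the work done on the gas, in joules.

-36900 J

n = P₁V₁/(RT₁) = 517×52.7/(8.314×588) = 5.57 mol.
Isothermal: T stays 588 K; PV = const ⇒ V₂ = 204 L, P₂ = 133 kPa.
W = nRT ln(V₂/V₁) = 5.57×8.314×588×ln(3.88) = 36900 J.
Work done on the gas = −W_by = -36900 J.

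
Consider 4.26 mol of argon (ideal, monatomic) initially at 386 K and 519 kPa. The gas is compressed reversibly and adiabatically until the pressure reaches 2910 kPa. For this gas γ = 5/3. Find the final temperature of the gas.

769 K

V₁ = nRT₁/P₁ = 4.26×8.314×386/519 = 26.3 L.
Adiabatic: T₂/T₁ = (P₂/P₁)^((γ−1)/γ) ⇒ T₂ = 386×(5.61)^0.400 = 769 K; V₂ = 9.36 L.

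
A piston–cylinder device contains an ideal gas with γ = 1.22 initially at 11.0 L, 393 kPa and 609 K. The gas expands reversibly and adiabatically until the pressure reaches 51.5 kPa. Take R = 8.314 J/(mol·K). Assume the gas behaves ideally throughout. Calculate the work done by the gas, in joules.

6030 J

n = P₁V₁/(RT₁) = 393×11.0/(8.314×609) = 0.854 mol.
Adiabatic: T₂/T₁ = (P₂/P₁)^((γ−1)/γ) ⇒ T₂ = 609×(0.131)^0.180 = 422 K; V₂ = 58.2 L.
ΔU = nCvΔT = 0.854×37.8×(422−609) = -6030 J.
Q = 0 for an adiabatic process, so W = −ΔU = 6030 J.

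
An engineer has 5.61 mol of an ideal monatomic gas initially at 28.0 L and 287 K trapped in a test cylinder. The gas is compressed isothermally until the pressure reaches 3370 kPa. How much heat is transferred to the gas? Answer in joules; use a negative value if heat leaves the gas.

P₁ = nRT₁/V₁ = 5.61×8.314×287/28.0 = 478 kPa.
Isothermal: T stays 287 K; PV = const ⇒ V₂ = 3.97 L, P₂ = 3370 kPa.
ΔU = 0 (ideal gas, T constant).
W = nRT ln(V₂/V₁) = 5.61×8.314×287×ln(0.142) = -26100 J.
Q = ΔU + W = -26100 J.

-26100 J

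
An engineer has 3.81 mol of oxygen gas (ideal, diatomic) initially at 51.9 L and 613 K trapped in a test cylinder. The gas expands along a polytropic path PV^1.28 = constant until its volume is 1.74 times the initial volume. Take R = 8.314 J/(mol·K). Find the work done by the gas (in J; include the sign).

9960 J

P₁ = nRT₁/V₁ = 3.81×8.314×613/51.9 = 374 kPa.
Polytropic n=1.28: T₂ = T₁(V₁/V₂)^(n−1) = 613×(0.575)^0.28 = 525 K; P₂ = P₁(V₁/V₂)^n = 184 kPa.
W = (P₁V₁−P₂V₂)/(n−1) = (374×51.9−184×90.3)/0.28 = 9960 J.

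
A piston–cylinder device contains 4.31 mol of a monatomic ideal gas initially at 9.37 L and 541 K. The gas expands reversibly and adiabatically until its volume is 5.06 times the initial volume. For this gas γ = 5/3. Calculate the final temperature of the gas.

184 K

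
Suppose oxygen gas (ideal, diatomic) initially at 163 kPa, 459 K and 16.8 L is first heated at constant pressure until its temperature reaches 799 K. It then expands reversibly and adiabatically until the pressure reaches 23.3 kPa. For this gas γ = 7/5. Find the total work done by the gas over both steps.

n = P₁V₁/(RT₁) = 163×16.8/(8.314×459) = 0.718 mol.
Step 1 — Isobaric: P stays 163 kPa; V/T = const ⇒ T₂ = 799 K, V₂ = 29.2 L.
W = PΔV = 163×(29.2−16.8) kPa·L = 2030 J.
ΔU = nCvΔT = 0.718×20.8×(799−459) = 5070 J.
Q = ΔU + W = nCpΔT = 7100 J.
State after step 1: P = 163 kPa, V = 29.2 L, T = 799 K.
Step 2 — Adiabatic: T₂/T₁ = (P₂/P₁)^((γ−1)/γ) ⇒ T₂ = 799×(0.143)^0.286 = 458 K; V₂ = 117 L.
ΔU = nCvΔT = 0.718×20.8×(458−799) = -5080 J.
Q = 0 for an adiabatic process, so W = −ΔU = 5080 J.
Net over both steps: W = 7110 J, Q = 7100 J, ΔU = -10.2 J.

7110 J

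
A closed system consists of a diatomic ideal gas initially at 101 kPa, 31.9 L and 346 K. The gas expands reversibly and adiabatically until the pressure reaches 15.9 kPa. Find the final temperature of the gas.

Adiabatic: T₂/T₁ = (P₂/P₁)^((γ−1)/γ) ⇒ T₂ = 346×(0.157)^0.286 = 204 K; V₂ = 119 L.

204 K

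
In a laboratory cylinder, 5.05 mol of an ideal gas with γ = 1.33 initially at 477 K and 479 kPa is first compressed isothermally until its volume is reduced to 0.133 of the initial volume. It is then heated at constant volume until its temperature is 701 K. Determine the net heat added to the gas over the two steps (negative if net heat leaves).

-11900 J

V₁ = nRT₁/P₁ = 5.05×8.314×477/479 = 41.8 L.
Step 1 — Isothermal: T stays 477 K; PV = const ⇒ V₂ = 5.56 L, P₂ = 3600 kPa.
ΔU = 0 (ideal gas, T constant).
W = nRT ln(V₂/V₁) = 5.05×8.314×477×ln(0.133) = -40400 J.
Q = ΔU + W = -40400 J.
State after step 1: P = 3600 kPa, V = 5.56 L, T = 477 K.
Step 2 — Isochoric: V stays 5.56 L; P/T = const ⇒ T₂ = 701 K, P₂ = 5290 kPa.
W = 0 (no volume change).
ΔU = nCvΔT = 5.05×25.2×(701−477) = 28500 J.
Q = ΔU = 28500 J.
Net over both steps: W = -40400 J, Q = -11900 J, ΔU = 28500 J.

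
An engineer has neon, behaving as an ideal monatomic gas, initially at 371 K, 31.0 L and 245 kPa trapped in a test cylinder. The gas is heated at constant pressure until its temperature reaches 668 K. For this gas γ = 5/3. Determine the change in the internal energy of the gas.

n = P₁V₁/(RT₁) = 245×31.0/(8.314×371) = 2.46 mol.
Isobaric: P stays 245 kPa; V/T = const ⇒ T₂ = 668 K, V₂ = 55.8 L.
For an ideal gas ΔU = nCvΔT with Cv = (3/2)R = 12.5 J/(mol·K).
ΔU = 2.46×12.5×(668−371) = 9120 J.

9120 J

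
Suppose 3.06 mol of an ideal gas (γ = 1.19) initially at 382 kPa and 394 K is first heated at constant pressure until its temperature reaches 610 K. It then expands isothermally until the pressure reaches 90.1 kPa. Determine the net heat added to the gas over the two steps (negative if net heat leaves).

V₁ = nRT₁/P₁ = 3.06×8.314×394/382 = 26.2 L.
Step 1 — Isobaric: P stays 382 kPa; V/T = const ⇒ T₂ = 610 K, V₂ = 40.6 L.
W = PΔV = 382×(40.6−26.2) kPa·L = 5500 J.
ΔU = nCvΔT = 3.06×43.8×(610−394) = 28900 J.
Q = ΔU + W = nCpΔT = 34400 J.
State after step 1: P = 382 kPa, V = 40.6 L, T = 610 K.
Step 2 — Isothermal: T stays 610 K; PV = const ⇒ V₂ = 172 L, P₂ = 90.1 kPa.
ΔU = 0 (ideal gas, T constant).
W = nRT ln(V₂/V₁) = 3.06×8.314×610×ln(4.24) = 22400 J.
Q = ΔU + W = 22400 J.
Net over both steps: W = 27900 J, Q = 56800 J, ΔU = 28900 J.

56800 J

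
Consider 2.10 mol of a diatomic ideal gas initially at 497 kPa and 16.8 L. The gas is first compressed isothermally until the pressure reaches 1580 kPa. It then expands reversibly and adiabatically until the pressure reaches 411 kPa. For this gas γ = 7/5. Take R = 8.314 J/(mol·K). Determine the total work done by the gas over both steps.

T₁ = P₁V₁/(nR) = 497×16.8/(2.10×8.314) = 478 K.
Step 1 — Isothermal: T stays 478 K; PV = const ⇒ V₂ = 5.28 L, P₂ = 1580 kPa.
ΔU = 0 (ideal gas, T constant).
W = nRT ln(V₂/V₁) = 2.10×8.314×478×ln(0.315) = -9660 J.
Q = ΔU + W = -9660 J.
State after step 1: P = 1580 kPa, V = 5.28 L, T = 478 K.
Step 2 — Adiabatic: T₂/T₁ = (P₂/P₁)^((γ−1)/γ) ⇒ T₂ = 478×(0.260)^0.286 = 325 K; V₂ = 13.8 L.
ΔU = nCvΔT = 2.10×20.8×(325−478) = -6670 J.
Q = 0 for an adiabatic process, so W = −ΔU = 6670 J.
Net over both steps: W = -2990 J, Q = -9660 J, ΔU = -6670 J.

-2990 J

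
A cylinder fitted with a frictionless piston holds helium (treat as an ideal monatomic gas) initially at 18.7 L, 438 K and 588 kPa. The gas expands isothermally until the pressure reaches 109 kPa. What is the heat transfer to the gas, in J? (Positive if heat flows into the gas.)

n = P₁V₁/(RT₁) = 588×18.7/(8.314×438) = 3.02 mol.
Isothermal: T stays 438 K; PV = const ⇒ V₂ = 101 L, P₂ = 109 kPa.
ΔU = 0 (ideal gas, T constant).
W = nRT ln(V₂/V₁) = 3.02×8.314×438×ln(5.39) = 18500 J.
Q = ΔU + W = 18500 J.

18500 J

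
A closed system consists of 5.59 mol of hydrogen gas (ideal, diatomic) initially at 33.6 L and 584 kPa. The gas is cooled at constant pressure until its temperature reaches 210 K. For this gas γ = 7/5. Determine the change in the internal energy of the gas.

T₁ = P₁V₁/(nR) = 584×33.6/(5.59×8.314) = 422 K.
Isobaric: P stays 584 kPa; V/T = const ⇒ T₂ = 210 K, V₂ = 16.7 L.
For an ideal gas ΔU = nCvΔT with Cv = (5/2)R = 20.8 J/(mol·K).
ΔU = 5.59×20.8×(210−422) = -24700 J.

-24700 J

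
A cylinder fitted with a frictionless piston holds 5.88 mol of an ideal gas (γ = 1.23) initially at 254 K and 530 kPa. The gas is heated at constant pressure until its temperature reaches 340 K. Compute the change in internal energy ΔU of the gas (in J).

18300 J

V₁ = nRT₁/P₁ = 5.88×8.314×254/530 = 23.4 L.
Isobaric: P stays 530 kPa; V/T = const ⇒ T₂ = 340 K, V₂ = 31.4 L.
For an ideal gas ΔU = nCvΔT with Cv = R/(γ−1) = 36.1 J/(mol·K).
ΔU = 5.88×36.1×(340−254) = 18300 J.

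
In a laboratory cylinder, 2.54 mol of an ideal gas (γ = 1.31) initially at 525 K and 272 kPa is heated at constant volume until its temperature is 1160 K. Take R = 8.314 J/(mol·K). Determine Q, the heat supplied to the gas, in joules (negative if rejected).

V₁ = nRT₁/P₁ = 2.54×8.314×525/272 = 40.8 L.
Isochoric: V stays 40.8 L; P/T = const ⇒ T₂ = 1160 K, P₂ = 601 kPa.
W = 0 (no volume change).
ΔU = nCvΔT = 2.54×26.8×(1160−525) = 43300 J.
Q = ΔU = 43300 J.

43300 J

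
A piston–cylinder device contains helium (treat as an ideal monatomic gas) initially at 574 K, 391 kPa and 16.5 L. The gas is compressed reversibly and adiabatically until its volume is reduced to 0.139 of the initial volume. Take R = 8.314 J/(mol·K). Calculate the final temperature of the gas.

Adiabatic: TV^(γ−1) = const ⇒ T₂ = 574×(7.19)^0.667 = 2140 K; PV^γ = const ⇒ P₂ = 10500 kPa.

2140 K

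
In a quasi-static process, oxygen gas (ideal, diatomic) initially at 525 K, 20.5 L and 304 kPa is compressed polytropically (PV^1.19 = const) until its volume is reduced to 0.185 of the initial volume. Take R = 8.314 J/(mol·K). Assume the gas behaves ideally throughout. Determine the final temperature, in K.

Polytropic n=1.19: T₂ = T₁(V₁/V₂)^(n−1) = 525×(5.41)^0.19 = 723 K; P₂ = P₁(V₁/V₂)^n = 2260 kPa.

723 K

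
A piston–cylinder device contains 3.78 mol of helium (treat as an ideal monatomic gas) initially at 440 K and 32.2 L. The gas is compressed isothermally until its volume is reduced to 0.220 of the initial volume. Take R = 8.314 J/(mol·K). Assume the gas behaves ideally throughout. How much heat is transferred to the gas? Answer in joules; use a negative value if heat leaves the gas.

P₁ = nRT₁/V₁ = 3.78×8.314×440/32.2 = 429 kPa.
Isothermal: T stays 440 K; PV = const ⇒ V₂ = 7.08 L, P₂ = 1950 kPa.
ΔU = 0 (ideal gas, T constant).
W = nRT ln(V₂/V₁) = 3.78×8.314×440×ln(0.220) = -20900 J.
Q = ΔU + W = -20900 J.

-20900 J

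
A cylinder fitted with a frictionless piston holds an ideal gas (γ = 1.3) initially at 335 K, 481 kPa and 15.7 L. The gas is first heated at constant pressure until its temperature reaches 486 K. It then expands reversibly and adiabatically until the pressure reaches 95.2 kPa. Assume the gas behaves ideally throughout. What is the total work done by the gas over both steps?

n = P₁V₁/(RT₁) = 481×15.7/(8.314×335) = 2.71 mol.
Step 1 — Isobaric: P stays 481 kPa; V/T = const ⇒ T₂ = 486 K, V₂ = 22.8 L.
W = PΔV = 481×(22.8−15.7) kPa·L = 3400 J.
ΔU = nCvΔT = 2.71×27.7×(486−335) = 11300 J.
Q = ΔU + W = nCpΔT = 14800 J.
State after step 1: P = 481 kPa, V = 22.8 L, T = 486 K.
Step 2 — Adiabatic: T₂/T₁ = (P₂/P₁)^((γ−1)/γ) ⇒ T₂ = 486×(0.198)^0.231 = 334 K; V₂ = 79.2 L.
ΔU = nCvΔT = 2.71×27.7×(334−486) = -11400 J.
Q = 0 for an adiabatic process, so W = −ΔU = 11400 J.
Net over both steps: W = 14800 J, Q = 14800 J, ΔU = -43.8 J.

14800 J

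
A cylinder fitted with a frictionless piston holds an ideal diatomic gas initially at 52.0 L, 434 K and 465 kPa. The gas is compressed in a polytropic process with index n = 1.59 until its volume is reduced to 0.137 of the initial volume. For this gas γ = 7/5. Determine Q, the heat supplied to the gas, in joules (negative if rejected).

43400 J

n = P₁V₁/(RT₁) = 465×52.0/(8.314×434) = 6.70 mol.
Polytropic n=1.59: T₂ = T₁(V₁/V₂)^(n−1) = 434×(7.30)^0.59 = 1400 K; P₂ = P₁(V₁/V₂)^n = 11000 kPa.
W = (P₁V₁−P₂V₂)/(n−1) = (465×52.0−11000×7.12)/0.59 = -91400 J.
ΔU = nCvΔT = 6.70×20.8×(1400−434) = 135000 J.
Q = ΔU + W = 43400 J.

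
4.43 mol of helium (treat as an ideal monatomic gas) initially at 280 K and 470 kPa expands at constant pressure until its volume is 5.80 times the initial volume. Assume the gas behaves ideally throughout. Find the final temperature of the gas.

V₁ = nRT₁/P₁ = 4.43×8.314×280/470 = 21.9 L.
Isobaric: P stays 470 kPa; V/T = const ⇒ T₂ = 1620 K, V₂ = 127 L.

1620 K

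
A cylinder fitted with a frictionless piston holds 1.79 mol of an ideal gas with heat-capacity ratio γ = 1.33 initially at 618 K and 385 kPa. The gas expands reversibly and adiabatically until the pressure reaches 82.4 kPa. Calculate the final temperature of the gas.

422 K

V₁ = nRT₁/P₁ = 1.79×8.314×618/385 = 23.9 L.
Adiabatic: T₂/T₁ = (P₂/P₁)^((γ−1)/γ) ⇒ T₂ = 618×(0.214)^0.248 = 422 K; V₂ = 76.1 L.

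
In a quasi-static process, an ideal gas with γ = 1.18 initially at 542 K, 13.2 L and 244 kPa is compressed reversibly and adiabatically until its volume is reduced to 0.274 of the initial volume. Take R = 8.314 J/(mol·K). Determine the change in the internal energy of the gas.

n = P₁V₁/(RT₁) = 244×13.2/(8.314×542) = 0.715 mol.
Adiabatic: TV^(γ−1) = const ⇒ T₂ = 542×(3.65)^0.180 = 684 K; PV^γ = const ⇒ P₂ = 1120 kPa.
For an ideal gas ΔU = nCvΔT with Cv = R/(γ−1) = 46.2 J/(mol·K).
ΔU = 0.715×46.2×(684−542) = 4700 J.

4700 J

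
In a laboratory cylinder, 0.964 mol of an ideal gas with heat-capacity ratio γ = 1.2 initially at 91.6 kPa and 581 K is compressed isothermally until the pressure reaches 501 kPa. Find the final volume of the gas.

9.29 L

V₁ = nRT₁/P₁ = 0.964×8.314×581/91.6 = 50.8 L.
Isothermal: T stays 581 K; PV = const ⇒ V₂ = 9.29 L, P₂ = 501 kPa.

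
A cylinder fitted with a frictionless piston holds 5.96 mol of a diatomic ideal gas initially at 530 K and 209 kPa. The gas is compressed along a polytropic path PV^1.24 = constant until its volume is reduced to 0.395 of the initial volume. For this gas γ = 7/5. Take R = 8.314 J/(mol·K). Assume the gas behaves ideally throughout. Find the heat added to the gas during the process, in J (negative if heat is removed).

V₁ = nRT₁/P₁ = 5.96×8.314×530/209 = 126 L.
Polytropic n=1.24: T₂ = T₁(V₁/V₂)^(n−1) = 530×(2.53)^0.24 = 662 K; P₂ = P₁(V₁/V₂)^n = 661 kPa.
W = (P₁V₁−P₂V₂)/(n−1) = (209×126−661×49.6)/0.24 = -27300 J.
ΔU = nCvΔT = 5.96×20.8×(662−530) = 16400 J.
Q = ΔU + W = -10900 J.

-10900 J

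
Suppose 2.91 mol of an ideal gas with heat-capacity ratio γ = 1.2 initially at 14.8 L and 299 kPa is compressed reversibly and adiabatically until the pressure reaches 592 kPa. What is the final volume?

8.38 L

T₁ = P₁V₁/(nR) = 299×14.8/(2.91×8.314) = 183 K.
Adiabatic: T₂/T₁ = (P₂/P₁)^((γ−1)/γ) ⇒ T₂ = 183×(1.98)^0.167 = 205 K; V₂ = 8.38 L.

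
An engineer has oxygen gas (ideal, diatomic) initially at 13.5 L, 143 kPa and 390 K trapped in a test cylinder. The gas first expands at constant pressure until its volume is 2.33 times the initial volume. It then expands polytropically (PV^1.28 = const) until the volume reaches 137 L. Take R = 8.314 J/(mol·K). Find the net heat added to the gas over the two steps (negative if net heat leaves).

n = P₁V₁/(RT₁) = 143×13.5/(8.314×390) = 0.595 mol.
Step 1 — Isobaric: P stays 143 kPa; V/T = const ⇒ T₂ = 909 K, V₂ = 31.5 L.
W = PΔV = 143×(31.5−13.5) kPa·L = 2570 J.
ΔU = nCvΔT = 0.595×20.8×(909−390) = 6420 J.
Q = ΔU + W = nCpΔT = 8990 J.
State after step 1: P = 143 kPa, V = 31.5 L, T = 909 K.
Step 2 — Polytropic n=1.28: T₂ = T₁(V₁/V₂)^(n−1) = 909×(0.230)^0.28 = 602 K; P₂ = P₁(V₁/V₂)^n = 21.7 kPa.
W = (P₁V₁−P₂V₂)/(n−1) = (143×31.5−21.7×137)/0.28 = 5420 J.
ΔU = nCvΔT = 0.595×20.8×(602−909) = -3800 J.
Q = ΔU + W = 1630 J.
Net over both steps: W = 7990 J, Q = 10600 J, ΔU = 2620 J.

10600 J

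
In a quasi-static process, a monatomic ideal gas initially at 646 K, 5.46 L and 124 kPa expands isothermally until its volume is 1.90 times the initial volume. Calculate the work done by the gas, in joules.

435 J

n = P₁V₁/(RT₁) = 124×5.46/(8.314×646) = 0.126 mol.
Isothermal: T stays 646 K; PV = const ⇒ V₂ = 10.4 L, P₂ = 65.3 kPa.
W = nRT ln(V₂/V₁) = 0.126×8.314×646×ln(1.90) = 435 J.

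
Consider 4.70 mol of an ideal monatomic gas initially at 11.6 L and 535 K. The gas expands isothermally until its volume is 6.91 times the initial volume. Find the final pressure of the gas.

261 kPa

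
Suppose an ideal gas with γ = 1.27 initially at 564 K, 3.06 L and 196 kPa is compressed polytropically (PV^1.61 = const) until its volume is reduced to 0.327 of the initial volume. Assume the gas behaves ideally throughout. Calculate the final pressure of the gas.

Polytropic n=1.61: T₂ = T₁(V₁/V₂)^(n−1) = 564×(3.06)^0.61 = 1120 K; P₂ = P₁(V₁/V₂)^n = 1190 kPa.

1190 kPa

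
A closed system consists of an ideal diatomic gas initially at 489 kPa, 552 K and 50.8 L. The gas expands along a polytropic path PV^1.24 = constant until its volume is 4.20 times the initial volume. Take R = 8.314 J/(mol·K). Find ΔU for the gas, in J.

-18100 J

n = P₁V₁/(RT₁) = 489×50.8/(8.314×552) = 5.41 mol.
Polytropic n=1.24: T₂ = T₁(V₁/V₂)^(n−1) = 552×(0.238)^0.24 = 391 K; P₂ = P₁(V₁/V₂)^n = 82.5 kPa.
For an ideal gas ΔU = nCvΔT with Cv = (5/2)R = 20.8 J/(mol·K).
ΔU = 5.41×20.8×(391−552) = -18100 J.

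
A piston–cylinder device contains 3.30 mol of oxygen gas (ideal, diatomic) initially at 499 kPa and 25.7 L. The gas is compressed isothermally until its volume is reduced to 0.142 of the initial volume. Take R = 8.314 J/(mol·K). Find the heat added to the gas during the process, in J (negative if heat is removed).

-25000 J

T₁ = P₁V₁/(nR) = 499×25.7/(3.30×8.314) = 467 K.
Isothermal: T stays 467 K; PV = const ⇒ V₂ = 3.65 L, P₂ = 3510 kPa.
ΔU = 0 (ideal gas, T constant).
W = nRT ln(V₂/V₁) = 3.30×8.314×467×ln(0.142) = -25000 J.
Q = ΔU + W = -25000 J.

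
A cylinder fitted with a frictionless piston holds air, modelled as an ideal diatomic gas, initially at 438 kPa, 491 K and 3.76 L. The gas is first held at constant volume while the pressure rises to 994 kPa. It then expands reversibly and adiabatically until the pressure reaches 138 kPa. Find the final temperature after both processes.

634 K

n = P₁V₁/(RT₁) = 438×3.76/(8.314×491) = 0.403 mol.
Step 1 — Isochoric: V stays 3.76 L; P/T = const ⇒ T₂ = 1110 K, P₂ = 994 kPa.
W = 0 (no volume change).
ΔU = nCvΔT = 0.403×20.8×(1110−491) = 5230 J.
Q = ΔU = 5230 J.
State after step 1: P = 994 kPa, V = 3.76 L, T = 1110 K.
Step 2 — Adiabatic: T₂/T₁ = (P₂/P₁)^((γ−1)/γ) ⇒ T₂ = 1110×(0.139)^0.286 = 634 K; V₂ = 15.4 L.
ΔU = nCvΔT = 0.403×20.8×(634−1110) = -4030 J.
Q = 0 for an adiabatic process, so W = −ΔU = 4030 J.
Net over both steps: W = 4030 J, Q = 5230 J, ΔU = 1200 J.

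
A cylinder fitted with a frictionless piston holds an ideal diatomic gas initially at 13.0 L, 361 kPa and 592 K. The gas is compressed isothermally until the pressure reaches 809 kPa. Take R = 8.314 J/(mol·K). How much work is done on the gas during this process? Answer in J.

3790 J

n = P₁V₁/(RT₁) = 361×13.0/(8.314×592) = 0.953 mol.
Isothermal: T stays 592 K; PV = const ⇒ V₂ = 5.80 L, P₂ = 809 kPa.
W = nRT ln(V₂/V₁) = 0.953×8.314×592×ln(0.446) = -3790 J.
Work done on the gas = −W_by = 3790 J.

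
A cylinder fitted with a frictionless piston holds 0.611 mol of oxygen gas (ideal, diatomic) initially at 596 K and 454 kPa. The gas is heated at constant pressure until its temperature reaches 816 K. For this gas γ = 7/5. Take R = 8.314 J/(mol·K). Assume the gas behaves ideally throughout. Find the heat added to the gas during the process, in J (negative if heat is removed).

3910 J

V₁ = nRT₁/P₁ = 0.611×8.314×596/454 = 6.67 L.
Isobaric: P stays 454 kPa; V/T = const ⇒ T₂ = 816 K, V₂ = 9.13 L.
W = PΔV = 454×(9.13−6.67) kPa·L = 1120 J.
ΔU = nCvΔT = 0.611×20.8×(816−596) = 2790 J.
Q = ΔU + W = nCpΔT = 3910 J.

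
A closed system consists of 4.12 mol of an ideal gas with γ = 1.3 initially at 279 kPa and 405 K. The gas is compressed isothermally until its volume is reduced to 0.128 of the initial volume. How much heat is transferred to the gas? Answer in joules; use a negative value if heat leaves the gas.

V₁ = nRT₁/P₁ = 4.12×8.314×405/279 = 49.7 L.
Isothermal: T stays 405 K; PV = const ⇒ V₂ = 6.36 L, P₂ = 2180 kPa.
ΔU = 0 (ideal gas, T constant).
W = nRT ln(V₂/V₁) = 4.12×8.314×405×ln(0.128) = -28500 J.
Q = ΔU + W = -28500 J.

-28500 J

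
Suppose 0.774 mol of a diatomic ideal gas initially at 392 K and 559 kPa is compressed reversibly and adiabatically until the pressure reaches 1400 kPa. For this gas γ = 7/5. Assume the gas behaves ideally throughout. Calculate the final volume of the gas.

2.34 L

V₁ = nRT₁/P₁ = 0.774×8.314×392/559 = 4.51 L.
Adiabatic: T₂/T₁ = (P₂/P₁)^((γ−1)/γ) ⇒ T₂ = 392×(2.50)^0.286 = 510 K; V₂ = 2.34 L.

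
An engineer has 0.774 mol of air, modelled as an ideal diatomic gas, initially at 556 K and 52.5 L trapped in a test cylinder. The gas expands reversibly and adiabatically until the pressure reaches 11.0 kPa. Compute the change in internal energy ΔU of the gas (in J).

P₁ = nRT₁/V₁ = 0.774×8.314×556/52.5 = 68.2 kPa.
Adiabatic: T₂/T₁ = (P₂/P₁)^((γ−1)/γ) ⇒ T₂ = 556×(0.161)^0.286 = 330 K; V₂ = 193 L.
For an ideal gas ΔU = nCvΔT with Cv = (5/2)R = 20.8 J/(mol·K).
ΔU = 0.774×20.8×(330−556) = -3630 J.

-3630 J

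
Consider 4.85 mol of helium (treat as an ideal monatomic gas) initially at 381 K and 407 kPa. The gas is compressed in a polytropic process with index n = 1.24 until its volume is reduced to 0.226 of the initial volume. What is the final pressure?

2570 kPa

V₁ = nRT₁/P₁ = 4.85×8.314×381/407 = 37.7 L.
Polytropic n=1.24: T₂ = T₁(V₁/V₂)^(n−1) = 381×(4.42)^0.24 = 544 K; P₂ = P₁(V₁/V₂)^n = 2570 kPa.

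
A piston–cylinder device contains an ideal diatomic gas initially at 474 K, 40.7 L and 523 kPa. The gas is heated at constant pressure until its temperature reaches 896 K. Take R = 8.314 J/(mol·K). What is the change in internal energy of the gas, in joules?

n = P₁V₁/(RT₁) = 523×40.7/(8.314×474) = 5.40 mol.
Isobaric: P stays 523 kPa; V/T = const ⇒ T₂ = 896 K, V₂ = 76.9 L.
For an ideal gas ΔU = nCvΔT with Cv = (5/2)R = 20.8 J/(mol·K).
ΔU = 5.40×20.8×(896−474) = 47400 J.

47400 J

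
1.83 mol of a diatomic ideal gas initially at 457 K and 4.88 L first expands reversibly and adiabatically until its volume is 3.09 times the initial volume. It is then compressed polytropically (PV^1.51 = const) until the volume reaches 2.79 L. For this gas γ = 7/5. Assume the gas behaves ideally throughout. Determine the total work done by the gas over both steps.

-5530 J

P₁ = nRT₁/V₁ = 1.83×8.314×457/4.88 = 1420 kPa.
Step 1 — Adiabatic: TV^(γ−1) = const ⇒ T₂ = 457×(0.324)^0.400 = 291 K; PV^γ = const ⇒ P₂ = 294 kPa.
ΔU = nCvΔT = 1.83×20.8×(291−457) = -6310 J.
Q = 0 for an adiabatic process, so W = −ΔU = 6310 J.
State after step 1: P = 294 kPa, V = 15.1 L, T = 291 K.
Step 2 — Polytropic n=1.51: T₂ = T₁(V₁/V₂)^(n−1) = 291×(5.40)^0.51 = 688 K; P₂ = P₁(V₁/V₂)^n = 3750 kPa.
W = (P₁V₁−P₂V₂)/(n−1) = (294×15.1−3750×2.79)/0.51 = -11800 J.
ΔU = nCvΔT = 1.83×20.8×(688−291) = 15100 J.
Q = ΔU + W = 3260 J.
Net over both steps: W = -5530 J, Q = 3260 J, ΔU = 8790 J.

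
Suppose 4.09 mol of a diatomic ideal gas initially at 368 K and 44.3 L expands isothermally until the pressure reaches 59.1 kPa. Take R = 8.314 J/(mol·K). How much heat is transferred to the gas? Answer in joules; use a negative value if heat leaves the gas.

19600 J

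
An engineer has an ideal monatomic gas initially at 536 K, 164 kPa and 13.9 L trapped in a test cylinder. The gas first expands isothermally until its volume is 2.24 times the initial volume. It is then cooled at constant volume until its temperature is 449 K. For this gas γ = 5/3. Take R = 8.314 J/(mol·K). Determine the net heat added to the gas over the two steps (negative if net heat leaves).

1280 J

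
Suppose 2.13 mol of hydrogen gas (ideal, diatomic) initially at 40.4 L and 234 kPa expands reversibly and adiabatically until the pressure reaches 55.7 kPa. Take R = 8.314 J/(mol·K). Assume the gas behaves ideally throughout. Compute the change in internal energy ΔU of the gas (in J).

T₁ = P₁V₁/(nR) = 234×40.4/(2.13×8.314) = 534 K.
Adiabatic: T₂/T₁ = (P₂/P₁)^((γ−1)/γ) ⇒ T₂ = 534×(0.238)^0.286 = 354 K; V₂ = 113 L.
For an ideal gas ΔU = nCvΔT with Cv = (5/2)R = 20.8 J/(mol·K).
ΔU = 2.13×20.8×(354−534) = -7950 J.

-7950 J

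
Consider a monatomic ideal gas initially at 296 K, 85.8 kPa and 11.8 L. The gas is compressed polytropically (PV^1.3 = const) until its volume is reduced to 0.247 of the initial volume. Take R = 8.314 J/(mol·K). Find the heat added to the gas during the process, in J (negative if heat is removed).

-967 J

n = P₁V₁/(RT₁) = 85.8×11.8/(8.314×296) = 0.411 mol.
Polytropic n=1.3: T₂ = T₁(V₁/V₂)^(n−1) = 296×(4.05)^0.30 = 450 K; P₂ = P₁(V₁/V₂)^n = 528 kPa.
W = (P₁V₁−P₂V₂)/(n−1) = (85.8×11.8−528×2.91)/0.30 = -1760 J.
ΔU = nCvΔT = 0.411×12.5×(450−296) = 792 J.
Q = ΔU + W = -967 J.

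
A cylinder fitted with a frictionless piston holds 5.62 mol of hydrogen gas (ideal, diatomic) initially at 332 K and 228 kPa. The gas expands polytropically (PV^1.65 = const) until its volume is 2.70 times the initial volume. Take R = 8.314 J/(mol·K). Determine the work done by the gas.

V₁ = nRT₁/P₁ = 5.62×8.314×332/228 = 68.0 L.
Polytropic n=1.65: T₂ = T₁(V₁/V₂)^(n−1) = 332×(0.370)^0.65 = 174 K; P₂ = P₁(V₁/V₂)^n = 44.3 kPa.
W = (P₁V₁−P₂V₂)/(n−1) = (228×68.0−44.3×184)/0.65 = 11400 J.

11400 J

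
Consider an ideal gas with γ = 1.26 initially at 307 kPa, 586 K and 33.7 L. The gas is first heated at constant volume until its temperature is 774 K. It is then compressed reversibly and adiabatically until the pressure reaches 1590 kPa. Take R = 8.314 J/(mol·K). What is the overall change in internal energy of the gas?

29900 J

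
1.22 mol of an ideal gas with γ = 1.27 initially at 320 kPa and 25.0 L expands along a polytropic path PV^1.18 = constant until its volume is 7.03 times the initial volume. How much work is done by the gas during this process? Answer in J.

T₁ = P₁V₁/(nR) = 320×25.0/(1.22×8.314) = 789 K.
Polytropic n=1.18: T₂ = T₁(V₁/V₂)^(n−1) = 789×(0.142)^0.18 = 555 K; P₂ = P₁(V₁/V₂)^n = 32.0 kPa.
W = (P₁V₁−P₂V₂)/(n−1) = (320×25.0−32.0×176)/0.18 = 13200 J.

13200 J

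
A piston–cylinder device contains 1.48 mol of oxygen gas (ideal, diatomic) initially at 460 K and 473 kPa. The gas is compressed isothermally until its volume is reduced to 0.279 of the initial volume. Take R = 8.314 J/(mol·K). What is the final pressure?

1700 kPa

V₁ = nRT₁/P₁ = 1.48×8.314×460/473 = 12.0 L.
Isothermal: T stays 460 K; PV = const ⇒ V₂ = 3.34 L, P₂ = 1700 kPa.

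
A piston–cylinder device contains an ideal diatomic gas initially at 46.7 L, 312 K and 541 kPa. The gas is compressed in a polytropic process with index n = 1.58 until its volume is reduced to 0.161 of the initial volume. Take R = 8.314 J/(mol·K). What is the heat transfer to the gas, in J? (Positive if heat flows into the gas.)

36900 J

n = P₁V₁/(RT₁) = 541×46.7/(8.314×312) = 9.74 mol.
Polytropic n=1.58: T₂ = T₁(V₁/V₂)^(n−1) = 312×(6.21)^0.58 = 900 K; P₂ = P₁(V₁/V₂)^n = 9690 kPa.
W = (P₁V₁−P₂V₂)/(n−1) = (541×46.7−9690×7.52)/0.58 = -82100 J.
ΔU = nCvΔT = 9.74×20.8×(900−312) = 119000 J.
Q = ΔU + W = 36900 J.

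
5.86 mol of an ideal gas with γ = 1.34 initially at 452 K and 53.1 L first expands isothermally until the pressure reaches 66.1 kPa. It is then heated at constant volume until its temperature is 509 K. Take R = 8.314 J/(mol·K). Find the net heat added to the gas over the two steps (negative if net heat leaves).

48600 J

P₁ = nRT₁/V₁ = 5.86×8.314×452/53.1 = 415 kPa.
Step 1 — Isothermal: T stays 452 K; PV = const ⇒ V₂ = 333 L, P₂ = 66.1 kPa.
ΔU = 0 (ideal gas, T constant).
W = nRT ln(V₂/V₁) = 5.86×8.314×452×ln(6.27) = 40400 J.
Q = ΔU + W = 40400 J.
State after step 1: P = 66.1 kPa, V = 333 L, T = 452 K.
Step 2 — Isochoric: V stays 333 L; P/T = const ⇒ T₂ = 509 K, P₂ = 74.4 kPa.
W = 0 (no volume change).
ΔU = nCvΔT = 5.86×24.5×(509−452) = 8170 J.
Q = ΔU = 8170 J.
Net over both steps: W = 40400 J, Q = 48600 J, ΔU = 8170 J.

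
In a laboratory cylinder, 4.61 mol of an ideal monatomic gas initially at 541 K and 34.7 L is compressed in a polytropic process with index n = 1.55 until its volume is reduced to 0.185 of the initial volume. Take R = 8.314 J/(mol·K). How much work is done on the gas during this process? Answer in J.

57700 J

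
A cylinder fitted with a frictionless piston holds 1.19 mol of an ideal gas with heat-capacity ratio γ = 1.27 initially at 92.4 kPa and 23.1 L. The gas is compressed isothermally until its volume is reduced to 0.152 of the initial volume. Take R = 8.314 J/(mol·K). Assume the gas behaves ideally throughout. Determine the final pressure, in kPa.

T₁ = P₁V₁/(nR) = 92.4×23.1/(1.19×8.314) = 216 K.
Isothermal: T stays 216 K; PV = const ⇒ V₂ = 3.51 L, P₂ = 608 kPa.

608 kPa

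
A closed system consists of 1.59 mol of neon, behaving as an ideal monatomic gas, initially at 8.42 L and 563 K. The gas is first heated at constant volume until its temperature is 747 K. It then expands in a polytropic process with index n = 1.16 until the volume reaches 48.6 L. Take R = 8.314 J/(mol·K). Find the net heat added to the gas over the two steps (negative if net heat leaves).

15100 J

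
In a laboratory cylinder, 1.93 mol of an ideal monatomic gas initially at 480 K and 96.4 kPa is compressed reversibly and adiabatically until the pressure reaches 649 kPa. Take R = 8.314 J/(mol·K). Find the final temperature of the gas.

1030 K

V₁ = nRT₁/P₁ = 1.93×8.314×480/96.4 = 79.9 L.
Adiabatic: T₂/T₁ = (P₂/P₁)^((γ−1)/γ) ⇒ T₂ = 480×(6.73)^0.400 = 1030 K; V₂ = 25.4 L.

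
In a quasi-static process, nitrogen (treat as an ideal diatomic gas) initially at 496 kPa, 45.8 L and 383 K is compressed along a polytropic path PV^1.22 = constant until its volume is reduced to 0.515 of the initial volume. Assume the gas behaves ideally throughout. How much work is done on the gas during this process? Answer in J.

n = P₁V₁/(RT₁) = 496×45.8/(8.314×383) = 7.13 mol.
Polytropic n=1.22: T₂ = T₁(V₁/V₂)^(n−1) = 383×(1.94)^0.22 = 443 K; P₂ = P₁(V₁/V₂)^n = 1110 kPa.
W = (P₁V₁−P₂V₂)/(n−1) = (496×45.8−1110×23.6)/0.22 = -16200 J.
Work done on the gas = −W_by = 16200 J.

16200 J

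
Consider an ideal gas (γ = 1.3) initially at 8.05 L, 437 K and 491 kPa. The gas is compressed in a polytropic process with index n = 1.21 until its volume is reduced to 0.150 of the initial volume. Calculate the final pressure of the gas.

Polytropic n=1.21: T₂ = T₁(V₁/V₂)^(n−1) = 437×(6.67)^0.21 = 651 K; P₂ = P₁(V₁/V₂)^n = 4880 kPa.

4880 kPa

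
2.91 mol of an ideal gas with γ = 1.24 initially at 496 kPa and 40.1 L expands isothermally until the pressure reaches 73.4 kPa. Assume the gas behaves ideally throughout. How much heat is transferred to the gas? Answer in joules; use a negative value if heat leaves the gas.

T₁ = P₁V₁/(nR) = 496×40.1/(2.91×8.314) = 822 K.
Isothermal: T stays 822 K; PV = const ⇒ V₂ = 271 L, P₂ = 73.4 kPa.
ΔU = 0 (ideal gas, T constant).
W = nRT ln(V₂/V₁) = 2.91×8.314×822×ln(6.76) = 38000 J.
Q = ΔU + W = 38000 J.

38000 J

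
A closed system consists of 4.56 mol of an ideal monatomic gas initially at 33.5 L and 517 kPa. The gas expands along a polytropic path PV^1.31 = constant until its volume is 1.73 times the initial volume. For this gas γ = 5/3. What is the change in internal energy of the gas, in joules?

T₁ = P₁V₁/(nR) = 517×33.5/(4.56×8.314) = 457 K.
Polytropic n=1.31: T₂ = T₁(V₁/V₂)^(n−1) = 457×(0.578)^0.31 = 385 K; P₂ = P₁(V₁/V₂)^n = 252 kPa.
For an ideal gas ΔU = nCvΔT with Cv = (3/2)R = 12.5 J/(mol·K).
ΔU = 4.56×12.5×(385−457) = -4060 J.

-4060 J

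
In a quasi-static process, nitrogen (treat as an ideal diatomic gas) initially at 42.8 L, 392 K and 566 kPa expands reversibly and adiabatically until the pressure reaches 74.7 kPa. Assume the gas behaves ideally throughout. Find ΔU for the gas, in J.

n = P₁V₁/(RT₁) = 566×42.8/(8.314×392) = 7.43 mol.
Adiabatic: T₂/T₁ = (P₂/P₁)^((γ−1)/γ) ⇒ T₂ = 392×(0.132)^0.286 = 220 K; V₂ = 182 L.
For an ideal gas ΔU = nCvΔT with Cv = (5/2)R = 20.8 J/(mol·K).
ΔU = 7.43×20.8×(220−392) = -26600 J.

-26600 J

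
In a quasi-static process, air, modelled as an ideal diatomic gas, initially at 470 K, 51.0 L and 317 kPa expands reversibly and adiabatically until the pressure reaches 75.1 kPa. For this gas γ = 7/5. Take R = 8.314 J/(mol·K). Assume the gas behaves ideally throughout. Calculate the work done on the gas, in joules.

n = P₁V₁/(RT₁) = 317×51.0/(8.314×470) = 4.14 mol.
Adiabatic: T₂/T₁ = (P₂/P₁)^((γ−1)/γ) ⇒ T₂ = 470×(0.237)^0.286 = 311 K; V₂ = 143 L.
ΔU = nCvΔT = 4.14×20.8×(311−470) = -13600 J.
Q = 0 for an adiabatic process, so W = −ΔU = 13600 J.
Work done on the gas = −W_by = -13600 J.

-13600 J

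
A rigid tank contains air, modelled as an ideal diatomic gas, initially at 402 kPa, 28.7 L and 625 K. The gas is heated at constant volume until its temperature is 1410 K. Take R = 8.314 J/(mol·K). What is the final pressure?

907 kPa

Isochoric: V stays 28.7 L; P/T = const ⇒ T₂ = 1410 K, P₂ = 907 kPa.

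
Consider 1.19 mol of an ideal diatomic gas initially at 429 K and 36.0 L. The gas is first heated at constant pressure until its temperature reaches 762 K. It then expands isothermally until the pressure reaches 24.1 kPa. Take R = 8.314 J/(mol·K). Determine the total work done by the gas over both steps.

P₁ = nRT₁/V₁ = 1.19×8.314×429/36.0 = 118 kPa.
Step 1 — Isobaric: P stays 118 kPa; V/T = const ⇒ T₂ = 762 K, V₂ = 63.9 L.
W = PΔV = 118×(63.9−36.0) kPa·L = 3290 J.
ΔU = nCvΔT = 1.19×20.8×(762−429) = 8240 J.
Q = ΔU + W = nCpΔT = 11500 J.
State after step 1: P = 118 kPa, V = 63.9 L, T = 762 K.
Step 2 — Isothermal: T stays 762 K; PV = const ⇒ V₂ = 313 L, P₂ = 24.1 kPa.
ΔU = 0 (ideal gas, T constant).
W = nRT ln(V₂/V₁) = 1.19×8.314×762×ln(4.89) = 12000 J.
Q = ΔU + W = 12000 J.
Net over both steps: W = 15300 J, Q = 23500 J, ΔU = 8240 J.

15300 J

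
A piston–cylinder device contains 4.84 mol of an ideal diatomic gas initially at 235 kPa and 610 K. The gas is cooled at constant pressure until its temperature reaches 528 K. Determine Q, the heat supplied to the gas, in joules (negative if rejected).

-11500 J

V₁ = nRT₁/P₁ = 4.84×8.314×610/235 = 104 L.
Isobaric: P stays 235 kPa; V/T = const ⇒ T₂ = 528 K, V₂ = 90.4 L.
W = PΔV = 235×(90.4−104) kPa·L = -3300 J.
ΔU = nCvΔT = 4.84×20.8×(528−610) = -8250 J.
Q = ΔU + W = nCpΔT = -11500 J.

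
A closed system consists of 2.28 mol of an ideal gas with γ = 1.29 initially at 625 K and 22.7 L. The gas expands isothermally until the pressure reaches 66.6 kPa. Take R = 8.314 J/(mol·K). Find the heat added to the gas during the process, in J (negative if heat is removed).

24400 J

P₁ = nRT₁/V₁ = 2.28×8.314×625/22.7 = 522 kPa.
Isothermal: T stays 625 K; PV = const ⇒ V₂ = 178 L, P₂ = 66.6 kPa.
ΔU = 0 (ideal gas, T constant).
W = nRT ln(V₂/V₁) = 2.28×8.314×625×ln(7.84) = 24400 J.
Q = ΔU + W = 24400 J.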